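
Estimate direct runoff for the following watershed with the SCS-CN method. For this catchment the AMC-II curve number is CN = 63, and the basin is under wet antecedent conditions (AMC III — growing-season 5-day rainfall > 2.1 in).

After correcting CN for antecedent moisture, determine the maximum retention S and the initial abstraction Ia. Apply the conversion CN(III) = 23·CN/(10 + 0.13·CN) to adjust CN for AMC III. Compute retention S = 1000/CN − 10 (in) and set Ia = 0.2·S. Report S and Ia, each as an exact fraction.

Adjust CN=63 to AMC III: 23·63/(10 + 0.13·63) → 1449 ÷ (1819/100) = 144900/1819 ≈ 79.659
S = 1000/(144900/1819) − 10 = 3700/1449 in ≈ 2.553 in
Ia = 0.2·(3700/1449) = 740/1449 in ≈ 0.511 in

S = 3700/1449 in ≈ 2.553 in; Ia = 740/1449 in ≈ 0.511 in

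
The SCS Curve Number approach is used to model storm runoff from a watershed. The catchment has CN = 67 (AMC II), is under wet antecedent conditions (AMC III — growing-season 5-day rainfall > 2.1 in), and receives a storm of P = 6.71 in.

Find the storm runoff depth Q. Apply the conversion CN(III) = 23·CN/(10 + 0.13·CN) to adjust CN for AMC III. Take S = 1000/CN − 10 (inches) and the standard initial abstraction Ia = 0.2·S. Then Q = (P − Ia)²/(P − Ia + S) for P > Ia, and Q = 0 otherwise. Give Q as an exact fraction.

Q = 85185936011/18183954100 in ≈ 4.685 in

Adjust CN=67 to AMC III: 23·67/(10 + 0.13·67) → 1541 ÷ (1871/100) = 154100/1871 ≈ 82.362
S = 1000/(154100/1871) − 10 = 3300/1541 in ≈ 2.141 in
Ia = 0.2·(3300/1541) = 660/1541 in ≈ 0.428 in
Excess rainfall: 6.710 − 0.428 = 6.282 in; P > Ia so Q > 0
Q = (968011/154100)²/((968011/154100) + 3300/1541) = (937045296121/23746810000)/(1298011/154100) = 85185936011/18183954100 in ≈ 4.685 in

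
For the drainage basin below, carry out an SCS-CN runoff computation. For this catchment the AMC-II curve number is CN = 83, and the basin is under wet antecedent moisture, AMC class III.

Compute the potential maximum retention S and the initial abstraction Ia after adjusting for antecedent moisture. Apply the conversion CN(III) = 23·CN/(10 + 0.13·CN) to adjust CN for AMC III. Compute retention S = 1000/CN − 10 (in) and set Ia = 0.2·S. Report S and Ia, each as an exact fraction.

S = 1700/1909 in ≈ 0.891 in; Ia = 340/1909 in ≈ 0.178 in

Wet (AMC III): CN(III) = 23·83/(10 + 0.13·83) = 1909/(2079/100) = 190900/2079 ≈ 91.823
S = 1000/(190900/2079) − 10 = 1700/1909 in ≈ 0.891 in
Initial abstraction Ia = S/5 = (1700/1909)/5 = 340/1909 ≈ 0.178 in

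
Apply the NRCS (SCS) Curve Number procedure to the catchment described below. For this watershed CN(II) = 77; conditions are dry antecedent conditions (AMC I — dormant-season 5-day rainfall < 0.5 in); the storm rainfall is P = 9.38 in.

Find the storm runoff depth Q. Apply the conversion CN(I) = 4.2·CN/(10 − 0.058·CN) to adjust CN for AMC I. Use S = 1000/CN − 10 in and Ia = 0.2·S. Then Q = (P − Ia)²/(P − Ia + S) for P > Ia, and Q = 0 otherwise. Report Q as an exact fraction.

Adjust CN=77 to AMC I: 4.2·77/(10 − 0.058·77) → (1617/5) ÷ (2767/500) = 161700/2767 ≈ 58.439
S = 1000/(161700/2767) − 10 = 11500/1617 in ≈ 7.112 in
Ia = 0.2S: 0.2·7.112 = 1.422 in (exactly 2300/1617)
Since P=9.380 > Ia=1.422: effective rainfall P−Ia = 643373/80850 in
Q = (643373/80850)²/((643373/80850) + 11500/1617) = (413928817129/6536722500)/(1218373/80850) = 413928817129/98505457050 in ≈ 4.202 in

Q = 413928817129/98505457050 in ≈ 4.202 in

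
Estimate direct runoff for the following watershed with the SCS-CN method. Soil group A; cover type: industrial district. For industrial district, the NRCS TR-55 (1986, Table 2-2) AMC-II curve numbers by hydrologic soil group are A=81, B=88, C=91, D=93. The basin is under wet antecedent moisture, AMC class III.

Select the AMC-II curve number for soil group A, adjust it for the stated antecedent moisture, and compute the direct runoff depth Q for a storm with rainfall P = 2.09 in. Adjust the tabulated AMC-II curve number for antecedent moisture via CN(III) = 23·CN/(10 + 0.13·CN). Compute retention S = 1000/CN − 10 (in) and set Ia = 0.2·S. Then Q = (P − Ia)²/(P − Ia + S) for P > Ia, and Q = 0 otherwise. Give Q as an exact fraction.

Q = 6497829931/5308245900 in ≈ 1.224 in

NRCS table: industrial district, soil group A → CN(II) = 81
Wet (AMC III): CN(III) = 23·81/(10 + 0.13·81) = 1863/(2053/100) = 186300/2053 ≈ 90.745
S = 1000/(186300/2053) − 10 = 1900/1863 in ≈ 1.020 in
Initial abstraction Ia = S/5 = (1900/1863)/5 = 380/1863 ≈ 0.204 in
Excess rainfall: 2.090 − 0.204 = 1.886 in; P > Ia so Q > 0
Q = (351367/186300)²/((351367/186300) + 1900/1863) = (123458768689/34707690000)/(541367/186300) = 6497829931/5308245900 in ≈ 1.224 in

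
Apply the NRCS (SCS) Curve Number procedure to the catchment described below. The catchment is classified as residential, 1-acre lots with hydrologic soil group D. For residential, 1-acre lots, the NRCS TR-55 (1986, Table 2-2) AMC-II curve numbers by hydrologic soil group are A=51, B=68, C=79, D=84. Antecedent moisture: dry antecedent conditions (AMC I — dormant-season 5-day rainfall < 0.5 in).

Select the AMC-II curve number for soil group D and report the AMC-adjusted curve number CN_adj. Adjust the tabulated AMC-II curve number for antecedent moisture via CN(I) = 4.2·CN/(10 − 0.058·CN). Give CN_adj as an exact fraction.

NRCS table: residential, 1-acre lots, soil group D → CN(II) = 84
CN(I) from CN(II)=84: (4.2·84)/(10 − 0.058·84) = 44100/641 ≈ 68.799

CN_adj = 44100/641 ≈ 68.799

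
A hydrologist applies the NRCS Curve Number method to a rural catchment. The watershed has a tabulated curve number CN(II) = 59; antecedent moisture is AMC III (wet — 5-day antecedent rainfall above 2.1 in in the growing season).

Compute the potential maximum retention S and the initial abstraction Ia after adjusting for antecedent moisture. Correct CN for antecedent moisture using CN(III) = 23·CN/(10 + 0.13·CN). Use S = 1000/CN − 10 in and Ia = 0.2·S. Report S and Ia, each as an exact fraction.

CN(III) from CN(II)=59: (23·59)/(10 + 0.13·59) = 135700/1767 ≈ 76.797
Max retention: S = 1000/(135700/1767) − 10 = 4100/1357 in (≈ 3.021 in)
Ia = 0.2·(4100/1357) = 820/1357 in ≈ 0.604 in

S = 4100/1357 in ≈ 3.021 in; Ia = 820/1357 in ≈ 0.604 in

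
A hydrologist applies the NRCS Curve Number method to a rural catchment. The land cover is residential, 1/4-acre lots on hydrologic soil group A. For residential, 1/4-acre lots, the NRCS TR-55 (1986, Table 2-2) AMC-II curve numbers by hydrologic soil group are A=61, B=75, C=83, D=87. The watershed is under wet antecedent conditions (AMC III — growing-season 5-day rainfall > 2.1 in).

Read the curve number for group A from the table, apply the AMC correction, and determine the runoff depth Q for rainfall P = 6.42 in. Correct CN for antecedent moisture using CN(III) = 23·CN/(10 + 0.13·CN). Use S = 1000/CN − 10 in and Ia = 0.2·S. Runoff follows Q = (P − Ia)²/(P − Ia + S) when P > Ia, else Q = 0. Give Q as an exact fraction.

Q = 56406505923/14178788150 in ≈ 3.978 in

NRCS table: residential, 1/4-acre lots, soil group A → CN(II) = 61
CN(III) from CN(II)=61: (23·61)/(10 + 0.13·61) = 140300/1793 ≈ 78.249
S = 1000/(140300/1793) − 10 = 3900/1403 in ≈ 2.780 in
Initial abstraction Ia = S/5 = (3900/1403)/5 = 780/1403 ≈ 0.556 in
P − Ia = 6.420 − 0.556 = 411363/70150 ≈ 5.864 in (> 0, runoff occurs)
Runoff Q = (P−Ia)²/(P−Ia+S) = (5.864)²/(5.864+2.780) = 56406505923/14178788150 ≈ 3.978 in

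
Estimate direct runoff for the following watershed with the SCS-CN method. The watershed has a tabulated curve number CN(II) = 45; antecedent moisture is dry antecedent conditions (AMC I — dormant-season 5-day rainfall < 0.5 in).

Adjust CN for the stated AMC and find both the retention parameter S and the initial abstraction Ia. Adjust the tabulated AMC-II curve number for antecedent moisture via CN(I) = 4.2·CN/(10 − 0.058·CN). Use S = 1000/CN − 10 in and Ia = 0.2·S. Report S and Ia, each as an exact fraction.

S = 5500/189 in ≈ 29.101 in; Ia = 1100/189 in ≈ 5.820 in

Adjust CN=45 to AMC I: 4.2·45/(10 − 0.058·45) → 189 ÷ (739/100) = 18900/739 ≈ 25.575
Retention S: 1000/CN − 10 with CN=25.575 → S = 5500/189 ≈ 29.101 in
Ia = 0.2·(5500/189) = 1100/189 in ≈ 5.820 in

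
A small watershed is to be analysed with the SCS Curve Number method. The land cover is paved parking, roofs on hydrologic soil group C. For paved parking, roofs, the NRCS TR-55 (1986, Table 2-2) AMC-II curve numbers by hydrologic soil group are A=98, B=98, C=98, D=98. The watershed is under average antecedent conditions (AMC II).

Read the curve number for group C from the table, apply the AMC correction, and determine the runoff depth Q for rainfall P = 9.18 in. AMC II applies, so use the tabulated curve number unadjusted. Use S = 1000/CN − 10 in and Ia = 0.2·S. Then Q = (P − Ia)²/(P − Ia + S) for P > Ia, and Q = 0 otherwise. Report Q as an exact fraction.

Q = 501356881/56082950 in ≈ 8.940 in

NRCS table: paved parking, roofs, soil group C → CN(II) = 98
CN(II) = 98; AMC II needs no correction.
S = 1000/98 − 10 = 10/49 in ≈ 0.204 in
Ia = 0.2S: 0.2·0.204 = 0.041 in (exactly 2/49)
Since P=9.180 > Ia=0.041: effective rainfall P−Ia = 22391/2450 in
Runoff Q = (P−Ia)²/(P−Ia+S) = (9.139)²/(9.139+0.204) = 501356881/56082950 ≈ 8.940 in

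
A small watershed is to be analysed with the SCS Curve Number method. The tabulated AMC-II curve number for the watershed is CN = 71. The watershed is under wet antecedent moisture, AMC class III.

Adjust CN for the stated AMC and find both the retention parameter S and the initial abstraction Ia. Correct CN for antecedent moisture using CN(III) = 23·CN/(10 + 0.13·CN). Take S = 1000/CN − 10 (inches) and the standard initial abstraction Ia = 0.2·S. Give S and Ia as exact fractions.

S = 2900/1633 in ≈ 1.776 in; Ia = 580/1633 in ≈ 0.355 in

Wet (AMC III): CN(III) = 23·71/(10 + 0.13·71) = 1633/(1923/100) = 163300/1923 ≈ 84.919
Max retention: S = 1000/(163300/1923) − 10 = 2900/1633 in (≈ 1.776 in)
Ia = 0.2·(2900/1633) = 580/1633 in ≈ 0.355 in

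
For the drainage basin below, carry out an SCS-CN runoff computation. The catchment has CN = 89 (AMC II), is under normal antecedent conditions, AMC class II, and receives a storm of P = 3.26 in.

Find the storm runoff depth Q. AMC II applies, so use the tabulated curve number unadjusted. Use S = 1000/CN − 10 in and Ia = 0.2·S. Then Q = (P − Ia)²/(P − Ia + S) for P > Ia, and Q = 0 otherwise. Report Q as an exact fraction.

CN(II) = 89; AMC II needs no correction.
S = 1000/89 − 10 = 110/89 in ≈ 1.236 in
Ia = 0.2S: 0.2·1.236 = 0.247 in (exactly 22/89)
P − Ia = 3.260 − 0.247 = 13407/4450 ≈ 3.013 in (> 0, runoff occurs)
Q: (13407/4450)² ÷ (18907/4450) = 179747649/84136150 in (≈ 2.136 in)

Q = 179747649/84136150 in ≈ 2.136 in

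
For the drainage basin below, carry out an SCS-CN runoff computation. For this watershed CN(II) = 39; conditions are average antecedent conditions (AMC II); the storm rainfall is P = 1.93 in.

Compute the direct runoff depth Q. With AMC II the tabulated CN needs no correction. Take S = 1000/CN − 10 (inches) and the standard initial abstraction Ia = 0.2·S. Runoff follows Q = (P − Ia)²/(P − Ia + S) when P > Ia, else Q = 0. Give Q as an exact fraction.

CN(II) = 39; AMC II needs no correction.
S = 1000/39 − 10 = 610/39 in ≈ 15.641 in
Ia = 0.2S: 0.2·15.641 = 3.128 in (exactly 122/39)
P = 1.930 ≤ Ia = 3.128 in: entire storm abstracted, Q = 0.

Q = 0 in ≈ 0.000 in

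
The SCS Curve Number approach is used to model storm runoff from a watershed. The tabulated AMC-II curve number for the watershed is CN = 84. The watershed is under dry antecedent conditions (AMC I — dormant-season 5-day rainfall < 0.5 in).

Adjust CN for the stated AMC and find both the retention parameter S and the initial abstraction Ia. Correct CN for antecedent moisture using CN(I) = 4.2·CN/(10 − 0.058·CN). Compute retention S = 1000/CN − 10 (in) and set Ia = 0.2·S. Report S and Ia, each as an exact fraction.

S = 2000/441 in ≈ 4.535 in; Ia = 400/441 in ≈ 0.907 in

Adjust CN=84 to AMC I: 4.2·84/(10 − 0.058·84) → (1764/5) ÷ (641/125) = 44100/641 ≈ 68.799
Retention S: 1000/CN − 10 with CN=68.799 → S = 2000/441 ≈ 4.535 in
Initial abstraction Ia = S/5 = (2000/441)/5 = 400/441 ≈ 0.907 in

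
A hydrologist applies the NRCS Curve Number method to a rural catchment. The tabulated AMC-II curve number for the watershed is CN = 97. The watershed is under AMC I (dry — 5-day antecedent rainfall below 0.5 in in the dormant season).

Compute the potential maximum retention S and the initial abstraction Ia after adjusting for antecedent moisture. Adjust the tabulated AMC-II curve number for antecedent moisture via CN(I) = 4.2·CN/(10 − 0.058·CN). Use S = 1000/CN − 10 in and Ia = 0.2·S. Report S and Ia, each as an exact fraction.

S = 500/679 in ≈ 0.736 in; Ia = 100/679 in ≈ 0.147 in

Dry (AMC I): CN(I) = 4.2·97/(10 − 0.058·97) = (2037/5)/(2187/500) = 67900/729 ≈ 93.141
S = 1000/(67900/729) − 10 = 500/679 in ≈ 0.736 in
Ia = 0.2S: 0.2·0.736 = 0.147 in (exactly 100/679)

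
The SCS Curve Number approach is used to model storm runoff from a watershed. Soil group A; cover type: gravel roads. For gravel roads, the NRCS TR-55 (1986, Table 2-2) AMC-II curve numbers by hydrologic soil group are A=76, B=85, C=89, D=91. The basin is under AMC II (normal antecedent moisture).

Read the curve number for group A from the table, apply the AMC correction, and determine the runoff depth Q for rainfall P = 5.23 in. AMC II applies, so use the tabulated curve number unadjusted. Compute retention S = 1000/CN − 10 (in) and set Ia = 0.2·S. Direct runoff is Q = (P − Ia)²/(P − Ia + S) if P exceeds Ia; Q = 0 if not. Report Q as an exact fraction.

Q = 76335169/28000300 in ≈ 2.726 in

NRCS table: gravel roads, soil group A → CN(II) = 76
AMC II — tabulated CN = 76 applies directly.
Retention S: 1000/CN − 10 with CN=76.000 → S = 60/19 ≈ 3.158 in
Ia = 0.2·(60/19) = 12/19 in ≈ 0.632 in
P − Ia = 5.230 − 0.632 = 8737/1900 ≈ 4.598 in (> 0, runoff occurs)
Q: (8737/1900)² ÷ (14737/1900) = 76335169/28000300 in (≈ 2.726 in)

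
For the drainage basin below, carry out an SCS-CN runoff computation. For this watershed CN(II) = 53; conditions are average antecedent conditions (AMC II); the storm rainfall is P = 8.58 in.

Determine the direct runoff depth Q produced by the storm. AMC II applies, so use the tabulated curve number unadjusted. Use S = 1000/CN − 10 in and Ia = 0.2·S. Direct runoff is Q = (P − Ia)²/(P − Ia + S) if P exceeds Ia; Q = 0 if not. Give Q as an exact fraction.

Q = 325333369/110073050 in ≈ 2.956 in

AMC II — tabulated CN = 53 applies directly.
S = 1000/53 − 10 = 470/53 in ≈ 8.868 in
Ia = 0.2S: 0.2·8.868 = 1.774 in (exactly 94/53)
Excess rainfall: 8.580 − 1.774 = 6.806 in; P > Ia so Q > 0
Q = (18037/2650)²/((18037/2650) + 470/53) = (325333369/7022500)/(41537/2650) = 325333369/110073050 in ≈ 2.956 in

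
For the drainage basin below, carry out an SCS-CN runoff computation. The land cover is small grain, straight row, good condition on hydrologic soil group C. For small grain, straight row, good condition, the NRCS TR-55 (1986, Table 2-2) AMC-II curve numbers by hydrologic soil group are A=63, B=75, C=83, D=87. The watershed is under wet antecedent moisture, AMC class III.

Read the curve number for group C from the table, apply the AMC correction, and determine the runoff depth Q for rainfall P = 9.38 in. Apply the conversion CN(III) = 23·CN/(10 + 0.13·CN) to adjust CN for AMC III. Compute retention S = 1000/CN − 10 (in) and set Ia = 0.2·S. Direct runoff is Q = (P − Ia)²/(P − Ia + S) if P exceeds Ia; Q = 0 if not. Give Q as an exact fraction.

Q = 771447779041/91948989450 in ≈ 8.390 in

NRCS table: small grain, straight row, good condition, soil group C → CN(II) = 83
CN(III) from CN(II)=83: (23·83)/(10 + 0.13·83) = 190900/2079 ≈ 91.823
Max retention: S = 1000/(190900/2079) − 10 = 1700/1909 in (≈ 0.891 in)
Ia = 0.2S: 0.2·0.891 = 0.178 in (exactly 340/1909)
Since P=9.380 > Ia=0.178: effective rainfall P−Ia = 878321/95450 in
Q = (878321/95450)²/((878321/95450) + 1700/1909) = (771447779041/9110702500)/(963321/95450) = 771447779041/91948989450 in ≈ 8.390 in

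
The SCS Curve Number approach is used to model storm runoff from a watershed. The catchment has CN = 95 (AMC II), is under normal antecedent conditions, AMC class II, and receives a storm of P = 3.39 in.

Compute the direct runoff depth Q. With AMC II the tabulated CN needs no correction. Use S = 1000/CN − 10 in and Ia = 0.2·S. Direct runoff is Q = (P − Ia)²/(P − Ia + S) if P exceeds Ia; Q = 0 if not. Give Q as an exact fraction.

Q = 38950081/13757900 in ≈ 2.831 in

Average conditions: CN = 95 (no AMC adjustment).
Retention S: 1000/CN − 10 with CN=95.000 → S = 10/19 ≈ 0.526 in
Initial abstraction Ia = S/5 = (10/19)/5 = 2/19 ≈ 0.105 in
Excess rainfall: 3.390 − 0.105 = 3.285 in; P > Ia so Q > 0
Q = (6241/1900)²/((6241/1900) + 10/19) = (38950081/3610000)/(7241/1900) = 38950081/13757900 in ≈ 2.831 in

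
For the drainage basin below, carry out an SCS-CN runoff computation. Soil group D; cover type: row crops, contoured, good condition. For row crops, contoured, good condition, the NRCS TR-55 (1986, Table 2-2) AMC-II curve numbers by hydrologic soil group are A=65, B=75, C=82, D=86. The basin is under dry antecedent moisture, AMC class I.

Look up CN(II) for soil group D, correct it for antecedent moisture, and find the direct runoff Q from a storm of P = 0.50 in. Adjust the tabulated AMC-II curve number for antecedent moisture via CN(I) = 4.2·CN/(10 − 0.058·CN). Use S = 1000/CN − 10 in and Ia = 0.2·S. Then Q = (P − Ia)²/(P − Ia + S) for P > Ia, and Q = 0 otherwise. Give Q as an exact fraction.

NRCS table: row crops, contoured, good condition, soil group D → CN(II) = 86
Dry (AMC I): CN(I) = 4.2·86/(10 − 0.058·86) = (1806/5)/(1253/250) = 12900/179 ≈ 72.067
Retention S: 1000/CN − 10 with CN=72.067 → S = 500/129 ≈ 3.876 in
Ia = 0.2S: 0.2·3.876 = 0.775 in (exactly 100/129)
P = 0.500 ≤ Ia = 0.775 in: entire storm abstracted, Q = 0.

Q = 0 in ≈ 0.000 in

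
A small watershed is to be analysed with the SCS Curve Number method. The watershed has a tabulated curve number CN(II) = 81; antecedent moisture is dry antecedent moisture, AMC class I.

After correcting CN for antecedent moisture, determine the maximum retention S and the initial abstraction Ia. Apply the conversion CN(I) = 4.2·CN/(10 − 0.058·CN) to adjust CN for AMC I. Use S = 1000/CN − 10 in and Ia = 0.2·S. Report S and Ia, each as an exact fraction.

Adjust CN=81 to AMC I: 4.2·81/(10 − 0.058·81) → (1701/5) ÷ (2651/500) = 170100/2651 ≈ 64.164
Max retention: S = 1000/(170100/2651) − 10 = 9500/1701 in (≈ 5.585 in)
Ia = 0.2·(9500/1701) = 1900/1701 in ≈ 1.117 in

S = 9500/1701 in ≈ 5.585 in; Ia = 1900/1701 in ≈ 1.117 in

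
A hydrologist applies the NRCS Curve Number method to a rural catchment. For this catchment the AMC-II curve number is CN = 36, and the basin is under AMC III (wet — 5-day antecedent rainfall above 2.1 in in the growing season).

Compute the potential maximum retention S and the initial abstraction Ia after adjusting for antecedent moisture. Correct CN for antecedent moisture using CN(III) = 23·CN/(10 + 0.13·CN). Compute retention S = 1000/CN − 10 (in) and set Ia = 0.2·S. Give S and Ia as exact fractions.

Adjust CN=36 to AMC III: 23·36/(10 + 0.13·36) → 828 ÷ (367/25) = 20700/367 ≈ 56.403
S = 1000/(20700/367) − 10 = 1600/207 in ≈ 7.729 in
Ia = 0.2·(1600/207) = 320/207 in ≈ 1.546 in

S = 1600/207 in ≈ 7.729 in; Ia = 320/207 in ≈ 1.546 in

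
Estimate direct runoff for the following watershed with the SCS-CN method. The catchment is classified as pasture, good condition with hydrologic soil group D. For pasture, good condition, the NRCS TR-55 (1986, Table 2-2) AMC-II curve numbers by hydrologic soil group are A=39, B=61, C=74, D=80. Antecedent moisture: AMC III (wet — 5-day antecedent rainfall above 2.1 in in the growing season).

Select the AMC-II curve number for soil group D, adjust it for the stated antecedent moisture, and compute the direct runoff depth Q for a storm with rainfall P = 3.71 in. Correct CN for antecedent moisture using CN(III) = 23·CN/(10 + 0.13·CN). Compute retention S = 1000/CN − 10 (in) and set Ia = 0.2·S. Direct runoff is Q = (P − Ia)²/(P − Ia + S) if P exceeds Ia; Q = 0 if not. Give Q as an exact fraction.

Q = 64529089/24225900 in ≈ 2.664 in

NRCS table: pasture, good condition, soil group D → CN(II) = 80
Adjust CN=80 to AMC III: 23·80/(10 + 0.13·80) → 1840 ÷ (102/5) = 4600/51 ≈ 90.196
Retention S: 1000/CN − 10 with CN=90.196 → S = 25/23 ≈ 1.087 in
Initial abstraction Ia = S/5 = (25/23)/5 = 5/23 ≈ 0.217 in
P − Ia = 3.710 − 0.217 = 8033/2300 ≈ 3.493 in (> 0, runoff occurs)
Q: (8033/2300)² ÷ (10533/2300) = 64529089/24225900 in (≈ 2.664 in)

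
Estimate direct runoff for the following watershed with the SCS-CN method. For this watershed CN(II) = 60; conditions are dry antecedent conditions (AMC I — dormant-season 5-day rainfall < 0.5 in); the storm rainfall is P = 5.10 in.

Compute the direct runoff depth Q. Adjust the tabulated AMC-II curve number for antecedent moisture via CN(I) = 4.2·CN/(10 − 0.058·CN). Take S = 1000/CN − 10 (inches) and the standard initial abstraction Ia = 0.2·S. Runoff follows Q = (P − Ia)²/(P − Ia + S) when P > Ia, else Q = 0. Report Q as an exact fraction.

Q = 1471369/7064190 in ≈ 0.208 in

Dry (AMC I): CN(I) = 4.2·60/(10 − 0.058·60) = 252/(163/25) = 6300/163 ≈ 38.650
Retention S: 1000/CN − 10 with CN=38.650 → S = 1000/63 ≈ 15.873 in
Ia = 0.2S: 0.2·15.873 = 3.175 in (exactly 200/63)
Since P=5.100 > Ia=3.175: effective rainfall P−Ia = 1213/630 in
Runoff Q = (P−Ia)²/(P−Ia+S) = (1.925)²/(1.925+15.873) = 1471369/7064190 ≈ 0.208 in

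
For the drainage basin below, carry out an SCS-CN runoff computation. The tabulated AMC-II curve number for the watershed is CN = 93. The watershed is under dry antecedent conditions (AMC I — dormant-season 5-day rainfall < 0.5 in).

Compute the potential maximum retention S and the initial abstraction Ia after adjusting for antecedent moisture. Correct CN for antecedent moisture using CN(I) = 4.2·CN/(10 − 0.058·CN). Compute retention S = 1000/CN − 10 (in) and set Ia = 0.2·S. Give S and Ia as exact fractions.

S = 500/279 in ≈ 1.792 in; Ia = 100/279 in ≈ 0.358 in

Adjust CN=93 to AMC I: 4.2·93/(10 − 0.058·93) → (1953/5) ÷ (2303/500) = 27900/329 ≈ 84.802
Max retention: S = 1000/(27900/329) − 10 = 500/279 in (≈ 1.792 in)
Ia = 0.2S: 0.2·1.792 = 0.358 in (exactly 100/279)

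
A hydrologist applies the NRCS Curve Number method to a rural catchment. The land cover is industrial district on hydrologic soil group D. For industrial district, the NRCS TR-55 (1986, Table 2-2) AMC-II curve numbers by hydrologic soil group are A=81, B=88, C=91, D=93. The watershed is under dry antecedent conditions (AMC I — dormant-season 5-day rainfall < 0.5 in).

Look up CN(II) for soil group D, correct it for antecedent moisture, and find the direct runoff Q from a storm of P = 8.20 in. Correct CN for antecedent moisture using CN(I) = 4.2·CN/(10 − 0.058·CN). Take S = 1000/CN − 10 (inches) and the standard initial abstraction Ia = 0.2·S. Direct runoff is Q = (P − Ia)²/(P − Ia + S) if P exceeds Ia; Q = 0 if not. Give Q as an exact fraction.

NRCS table: industrial district, soil group D → CN(II) = 93
CN(I) from CN(II)=93: (4.2·93)/(10 − 0.058·93) = 27900/329 ≈ 84.802
Retention S: 1000/CN − 10 with CN=84.802 → S = 500/279 ≈ 1.792 in
Ia = 0.2S: 0.2·1.792 = 0.358 in (exactly 100/279)
Excess rainfall: 8.200 − 0.358 = 7.842 in; P > Ia so Q > 0
Runoff Q = (P−Ia)²/(P−Ia+S) = (7.842)²/(7.842+1.792) = 119661721/18747405 ≈ 6.383 in

Q = 119661721/18747405 in ≈ 6.383 in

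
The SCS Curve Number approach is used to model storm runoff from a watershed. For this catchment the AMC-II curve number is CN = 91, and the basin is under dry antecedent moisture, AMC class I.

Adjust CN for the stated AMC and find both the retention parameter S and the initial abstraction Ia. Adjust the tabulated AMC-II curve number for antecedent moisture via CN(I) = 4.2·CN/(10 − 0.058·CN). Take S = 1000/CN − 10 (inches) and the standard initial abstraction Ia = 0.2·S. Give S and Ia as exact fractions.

S = 1500/637 in ≈ 2.355 in; Ia = 300/637 in ≈ 0.471 in

Adjust CN=91 to AMC I: 4.2·91/(10 − 0.058·91) → (1911/5) ÷ (2361/500) = 63700/787 ≈ 80.940
S = 1000/(63700/787) − 10 = 1500/637 in ≈ 2.355 in
Ia = 0.2S: 0.2·2.355 = 0.471 in (exactly 300/637)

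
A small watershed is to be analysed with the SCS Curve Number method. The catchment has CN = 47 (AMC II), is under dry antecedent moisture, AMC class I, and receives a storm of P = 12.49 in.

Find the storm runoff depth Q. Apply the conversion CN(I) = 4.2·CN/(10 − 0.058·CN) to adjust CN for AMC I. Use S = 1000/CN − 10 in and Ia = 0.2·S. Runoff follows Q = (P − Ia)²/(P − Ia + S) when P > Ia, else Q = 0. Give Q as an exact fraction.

Adjust CN=47 to AMC I: 4.2·47/(10 − 0.058·47) → (987/5) ÷ (3637/500) = 98700/3637 ≈ 27.138
Max retention: S = 1000/(98700/3637) − 10 = 26500/987 in (≈ 26.849 in)
Ia = 0.2·(26500/987) = 5300/987 in ≈ 5.370 in
Excess rainfall: 12.490 − 5.370 = 7.120 in; P > Ia so Q > 0
Runoff Q = (P−Ia)²/(P−Ia+S) = (7.120)²/(7.120+26.849) = 493875834169/330917708100 ≈ 1.492 in

Q = 493875834169/330917708100 in ≈ 1.492 in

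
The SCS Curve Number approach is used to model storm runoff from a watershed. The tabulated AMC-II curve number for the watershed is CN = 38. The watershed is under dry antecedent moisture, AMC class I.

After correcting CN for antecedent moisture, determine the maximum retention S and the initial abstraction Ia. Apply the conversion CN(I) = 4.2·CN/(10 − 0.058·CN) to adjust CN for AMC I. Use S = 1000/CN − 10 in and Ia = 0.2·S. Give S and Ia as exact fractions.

S = 15500/399 in ≈ 38.847 in; Ia = 3100/399 in ≈ 7.769 in

CN(I) from CN(II)=38: (4.2·38)/(10 − 0.058·38) = 39900/1949 ≈ 20.472
Retention S: 1000/CN − 10 with CN=20.472 → S = 15500/399 ≈ 38.847 in
Ia = 0.2S: 0.2·38.847 = 7.769 in (exactly 3100/399)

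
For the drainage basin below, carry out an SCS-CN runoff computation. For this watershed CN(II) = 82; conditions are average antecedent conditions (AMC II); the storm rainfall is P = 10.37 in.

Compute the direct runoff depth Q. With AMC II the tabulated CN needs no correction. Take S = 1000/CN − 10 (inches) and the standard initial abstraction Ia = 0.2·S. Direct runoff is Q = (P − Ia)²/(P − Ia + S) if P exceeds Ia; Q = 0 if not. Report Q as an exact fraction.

AMC II — tabulated CN = 82 applies directly.
S = 1000/82 − 10 = 90/41 in ≈ 2.195 in
Ia = 0.2·(90/41) = 18/41 in ≈ 0.439 in
P − Ia = 10.370 − 0.439 = 40717/4100 ≈ 9.931 in (> 0, runoff occurs)
Q = (40717/4100)²/((40717/4100) + 90/41) = (1657874089/16810000)/(49717/4100) = 1657874089/203839700 in ≈ 8.133 in

Q = 1657874089/203839700 in ≈ 8.133 in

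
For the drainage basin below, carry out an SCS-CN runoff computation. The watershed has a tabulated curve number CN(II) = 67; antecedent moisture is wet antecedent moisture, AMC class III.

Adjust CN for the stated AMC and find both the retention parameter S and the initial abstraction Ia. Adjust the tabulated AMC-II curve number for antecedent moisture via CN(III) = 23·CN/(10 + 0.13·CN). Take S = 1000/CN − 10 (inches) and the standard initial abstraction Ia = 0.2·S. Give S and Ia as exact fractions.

CN(III) from CN(II)=67: (23·67)/(10 + 0.13·67) = 154100/1871 ≈ 82.362
Max retention: S = 1000/(154100/1871) − 10 = 3300/1541 in (≈ 2.141 in)
Ia = 0.2S: 0.2·2.141 = 0.428 in (exactly 660/1541)

S = 3300/1541 in ≈ 2.141 in; Ia = 660/1541 in ≈ 0.428 in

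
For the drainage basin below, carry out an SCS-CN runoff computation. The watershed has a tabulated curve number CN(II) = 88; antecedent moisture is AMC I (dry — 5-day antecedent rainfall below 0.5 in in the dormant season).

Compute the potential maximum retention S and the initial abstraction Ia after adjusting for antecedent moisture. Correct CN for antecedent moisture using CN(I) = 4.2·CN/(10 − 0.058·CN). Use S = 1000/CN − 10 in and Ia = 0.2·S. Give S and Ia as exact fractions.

CN(I) from CN(II)=88: (4.2·88)/(10 − 0.058·88) = 3850/51 ≈ 75.490
Max retention: S = 1000/(3850/51) − 10 = 250/77 in (≈ 3.247 in)
Initial abstraction Ia = S/5 = (250/77)/5 = 50/77 ≈ 0.649 in

S = 250/77 in ≈ 3.247 in; Ia = 50/77 in ≈ 0.649 in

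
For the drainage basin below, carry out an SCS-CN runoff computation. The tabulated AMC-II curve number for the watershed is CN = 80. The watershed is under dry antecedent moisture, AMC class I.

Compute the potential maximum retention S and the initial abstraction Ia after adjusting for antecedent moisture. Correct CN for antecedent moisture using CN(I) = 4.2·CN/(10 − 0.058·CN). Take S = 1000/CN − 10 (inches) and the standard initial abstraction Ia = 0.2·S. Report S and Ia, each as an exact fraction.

Adjust CN=80 to AMC I: 4.2·80/(10 − 0.058·80) → 336 ÷ (134/25) = 4200/67 ≈ 62.687
S = 1000/(4200/67) − 10 = 125/21 in ≈ 5.952 in
Initial abstraction Ia = S/5 = (125/21)/5 = 25/21 ≈ 1.190 in

S = 125/21 in ≈ 5.952 in; Ia = 25/21 in ≈ 1.190 in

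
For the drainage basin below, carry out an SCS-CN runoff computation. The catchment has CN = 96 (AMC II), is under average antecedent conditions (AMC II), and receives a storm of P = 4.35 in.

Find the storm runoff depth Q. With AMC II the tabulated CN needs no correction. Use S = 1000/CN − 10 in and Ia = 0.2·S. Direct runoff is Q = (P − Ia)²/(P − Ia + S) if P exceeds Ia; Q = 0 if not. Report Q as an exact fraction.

Q = 16384/4215 in ≈ 3.887 in

Average conditions: CN = 96 (no AMC adjustment).
Max retention: S = 1000/96 − 10 = 5/12 in (≈ 0.417 in)
Ia = 0.2S: 0.2·0.417 = 0.083 in (exactly 1/12)
P − Ia = 4.350 − 0.083 = 64/15 ≈ 4.267 in (> 0, runoff occurs)
Q: (64/15)² ÷ (281/60) = 16384/4215 in (≈ 3.887 in)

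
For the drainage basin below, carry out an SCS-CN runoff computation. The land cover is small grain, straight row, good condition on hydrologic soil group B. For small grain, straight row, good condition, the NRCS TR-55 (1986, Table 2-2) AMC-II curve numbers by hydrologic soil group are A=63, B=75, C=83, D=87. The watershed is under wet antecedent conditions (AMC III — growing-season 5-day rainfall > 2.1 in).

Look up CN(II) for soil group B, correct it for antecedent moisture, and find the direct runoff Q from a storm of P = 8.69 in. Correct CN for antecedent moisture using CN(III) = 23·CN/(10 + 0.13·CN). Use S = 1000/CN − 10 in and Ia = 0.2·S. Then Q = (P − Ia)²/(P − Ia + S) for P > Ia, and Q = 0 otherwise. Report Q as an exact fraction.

NRCS table: small grain, straight row, good condition, soil group B → CN(II) = 75
Wet (AMC III): CN(III) = 23·75/(10 + 0.13·75) = 1725/(79/4) = 6900/79 ≈ 87.342
Retention S: 1000/CN − 10 with CN=87.342 → S = 100/69 ≈ 1.449 in
Ia = 0.2S: 0.2·1.449 = 0.290 in (exactly 20/69)
P − Ia = 8.690 − 0.290 = 57961/6900 ≈ 8.400 in (> 0, runoff occurs)
Q = (57961/6900)²/((57961/6900) + 100/69) = (3359477521/47610000)/(67961/6900) = 3359477521/468930900 in ≈ 7.164 in

Q = 3359477521/468930900 in ≈ 7.164 in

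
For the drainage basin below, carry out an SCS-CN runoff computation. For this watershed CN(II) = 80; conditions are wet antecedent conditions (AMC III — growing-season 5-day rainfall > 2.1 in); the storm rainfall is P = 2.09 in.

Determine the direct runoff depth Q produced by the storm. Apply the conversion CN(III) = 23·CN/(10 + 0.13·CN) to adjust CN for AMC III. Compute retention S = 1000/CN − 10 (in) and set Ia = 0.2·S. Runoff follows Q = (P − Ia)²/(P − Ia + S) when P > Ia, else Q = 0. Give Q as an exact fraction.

CN(III) from CN(II)=80: (23·80)/(10 + 0.13·80) = 4600/51 ≈ 90.196
Retention S: 1000/CN − 10 with CN=90.196 → S = 25/23 ≈ 1.087 in
Ia = 0.2S: 0.2·1.087 = 0.217 in (exactly 5/23)
Excess rainfall: 2.090 − 0.217 = 1.873 in; P > Ia so Q > 0
Q: (4307/2300)² ÷ (6807/2300) = 18550249/15656100 in (≈ 1.185 in)

Q = 18550249/15656100 in ≈ 1.185 in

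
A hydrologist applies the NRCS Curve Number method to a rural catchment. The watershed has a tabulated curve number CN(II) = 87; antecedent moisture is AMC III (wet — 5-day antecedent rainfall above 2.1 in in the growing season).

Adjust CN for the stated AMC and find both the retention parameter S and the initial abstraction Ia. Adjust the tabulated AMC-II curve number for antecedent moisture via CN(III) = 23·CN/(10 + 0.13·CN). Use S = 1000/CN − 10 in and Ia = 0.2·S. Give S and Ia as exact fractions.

S = 1300/2001 in ≈ 0.650 in; Ia = 260/2001 in ≈ 0.130 in

Adjust CN=87 to AMC III: 23·87/(10 + 0.13·87) → 2001 ÷ (2131/100) = 200100/2131 ≈ 93.900
S = 1000/(200100/2131) − 10 = 1300/2001 in ≈ 0.650 in
Ia = 0.2·(1300/2001) = 260/2001 in ≈ 0.130 in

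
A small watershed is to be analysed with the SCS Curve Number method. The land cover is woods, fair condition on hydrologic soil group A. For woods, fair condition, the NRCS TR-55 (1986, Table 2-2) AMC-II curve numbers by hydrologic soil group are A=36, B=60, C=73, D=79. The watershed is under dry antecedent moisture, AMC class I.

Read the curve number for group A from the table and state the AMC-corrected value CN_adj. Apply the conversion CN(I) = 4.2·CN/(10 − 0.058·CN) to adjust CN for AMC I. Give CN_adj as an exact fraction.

NRCS table: woods, fair condition, soil group A → CN(II) = 36
Adjust CN=36 to AMC I: 4.2·36/(10 − 0.058·36) → (756/5) ÷ (989/125) = 18900/989 ≈ 19.110

CN_adj = 18900/989 ≈ 19.110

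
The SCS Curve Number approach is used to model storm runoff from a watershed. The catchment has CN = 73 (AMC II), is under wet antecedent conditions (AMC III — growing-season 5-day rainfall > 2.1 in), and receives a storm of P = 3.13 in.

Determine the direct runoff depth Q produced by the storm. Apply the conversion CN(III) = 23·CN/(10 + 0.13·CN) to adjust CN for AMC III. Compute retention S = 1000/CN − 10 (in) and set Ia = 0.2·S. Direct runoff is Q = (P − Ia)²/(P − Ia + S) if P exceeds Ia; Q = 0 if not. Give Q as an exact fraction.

Q = 222337711729/124502383300 in ≈ 1.786 in

Adjust CN=73 to AMC III: 23·73/(10 + 0.13·73) → 1679 ÷ (1949/100) = 167900/1949 ≈ 86.147
Retention S: 1000/CN − 10 with CN=86.147 → S = 2700/1679 ≈ 1.608 in
Ia = 0.2·(2700/1679) = 540/1679 in ≈ 0.322 in
Since P=3.130 > Ia=0.322: effective rainfall P−Ia = 471527/167900 in
Q: (471527/167900)² ÷ (741527/167900) = 222337711729/124502383300 in (≈ 1.786 in)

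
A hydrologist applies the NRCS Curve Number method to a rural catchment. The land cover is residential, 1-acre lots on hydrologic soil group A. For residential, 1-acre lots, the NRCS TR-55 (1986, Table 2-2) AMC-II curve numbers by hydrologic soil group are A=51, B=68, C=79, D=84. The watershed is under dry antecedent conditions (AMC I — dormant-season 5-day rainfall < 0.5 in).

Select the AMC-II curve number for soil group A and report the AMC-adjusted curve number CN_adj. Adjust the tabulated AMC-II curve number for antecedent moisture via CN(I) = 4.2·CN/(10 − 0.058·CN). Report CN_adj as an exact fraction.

CN_adj = 15300/503 ≈ 30.417

NRCS table: residential, 1-acre lots, soil group A → CN(II) = 51
Adjust CN=51 to AMC I: 4.2·51/(10 − 0.058·51) → (1071/5) ÷ (3521/500) = 15300/503 ≈ 30.417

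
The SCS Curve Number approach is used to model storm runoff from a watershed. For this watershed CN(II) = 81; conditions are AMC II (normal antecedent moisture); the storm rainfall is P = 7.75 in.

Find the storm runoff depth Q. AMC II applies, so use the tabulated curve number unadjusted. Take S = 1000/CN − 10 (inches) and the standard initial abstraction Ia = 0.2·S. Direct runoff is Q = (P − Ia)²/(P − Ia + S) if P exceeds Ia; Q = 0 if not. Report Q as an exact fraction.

AMC II — tabulated CN = 81 applies directly.
S = 1000/81 − 10 = 190/81 in ≈ 2.346 in
Initial abstraction Ia = S/5 = (190/81)/5 = 38/81 ≈ 0.469 in
Excess rainfall: 7.750 − 0.469 = 7.281 in; P > Ia so Q > 0
Q: (2359/324)² ÷ (3119/324) = 5564881/1010556 in (≈ 5.507 in)

Q = 5564881/1010556 in ≈ 5.507 in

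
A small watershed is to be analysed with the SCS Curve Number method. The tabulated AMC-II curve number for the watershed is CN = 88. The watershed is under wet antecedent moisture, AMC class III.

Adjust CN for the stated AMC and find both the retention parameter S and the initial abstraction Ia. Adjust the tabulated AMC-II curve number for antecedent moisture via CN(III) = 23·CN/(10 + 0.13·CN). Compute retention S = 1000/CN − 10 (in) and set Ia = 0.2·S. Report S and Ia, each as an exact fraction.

Adjust CN=88 to AMC III: 23·88/(10 + 0.13·88) → 2024 ÷ (536/25) = 6325/67 ≈ 94.403
Retention S: 1000/CN − 10 with CN=94.403 → S = 150/253 ≈ 0.593 in
Ia = 0.2·(150/253) = 30/253 in ≈ 0.119 in

S = 150/253 in ≈ 0.593 in; Ia = 30/253 in ≈ 0.119 in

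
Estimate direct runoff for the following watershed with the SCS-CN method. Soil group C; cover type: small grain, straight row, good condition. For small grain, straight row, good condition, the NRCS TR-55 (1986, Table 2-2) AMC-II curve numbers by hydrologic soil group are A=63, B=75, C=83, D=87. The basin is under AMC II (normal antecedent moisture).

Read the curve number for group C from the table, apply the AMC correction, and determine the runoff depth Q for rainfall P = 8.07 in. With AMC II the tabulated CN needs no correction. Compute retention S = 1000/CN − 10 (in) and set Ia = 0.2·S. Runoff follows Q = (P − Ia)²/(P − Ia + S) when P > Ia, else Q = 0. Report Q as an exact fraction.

NRCS table: small grain, straight row, good condition, soil group C → CN(II) = 83
AMC II — tabulated CN = 83 applies directly.
S = 1000/83 − 10 = 170/83 in ≈ 2.048 in
Ia = 0.2S: 0.2·2.048 = 0.410 in (exactly 34/83)
Since P=8.070 > Ia=0.410: effective rainfall P−Ia = 63581/8300 in
Q = (63581/8300)²/((63581/8300) + 170/83) = (4042543561/68890000)/(80581/8300) = 4042543561/668822300 in ≈ 6.044 in

Q = 4042543561/668822300 in ≈ 6.044 in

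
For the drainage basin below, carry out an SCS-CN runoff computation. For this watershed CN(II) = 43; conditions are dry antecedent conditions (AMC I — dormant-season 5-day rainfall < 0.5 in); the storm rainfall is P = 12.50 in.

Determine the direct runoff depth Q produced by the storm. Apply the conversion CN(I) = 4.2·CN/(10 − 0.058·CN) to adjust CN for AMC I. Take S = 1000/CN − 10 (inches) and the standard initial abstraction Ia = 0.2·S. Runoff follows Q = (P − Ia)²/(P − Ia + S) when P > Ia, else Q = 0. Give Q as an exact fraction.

Q = 555025/547218 in ≈ 1.014 in

CN(I) from CN(II)=43: (4.2·43)/(10 − 0.058·43) = 30100/1251 ≈ 24.061
S = 1000/(30100/1251) − 10 = 9500/301 in ≈ 31.561 in
Initial abstraction Ia = S/5 = (9500/301)/5 = 1900/301 ≈ 6.312 in
P − Ia = 12.500 − 6.312 = 3725/602 ≈ 6.188 in (> 0, runoff occurs)
Runoff Q = (P−Ia)²/(P−Ia+S) = (6.188)²/(6.188+31.561) = 555025/547218 ≈ 1.014 in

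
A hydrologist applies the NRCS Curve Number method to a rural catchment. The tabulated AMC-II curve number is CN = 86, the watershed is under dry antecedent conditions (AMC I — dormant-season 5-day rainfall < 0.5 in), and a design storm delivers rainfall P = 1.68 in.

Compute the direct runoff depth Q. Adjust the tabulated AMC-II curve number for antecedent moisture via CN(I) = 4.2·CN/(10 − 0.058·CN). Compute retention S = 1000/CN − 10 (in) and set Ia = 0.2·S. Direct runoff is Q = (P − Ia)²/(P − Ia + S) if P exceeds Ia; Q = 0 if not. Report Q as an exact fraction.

Adjust CN=86 to AMC I: 4.2·86/(10 − 0.058·86) → (1806/5) ÷ (1253/250) = 12900/179 ≈ 72.067
S = 1000/(12900/179) − 10 = 500/129 in ≈ 3.876 in
Ia = 0.2·(500/129) = 100/129 in ≈ 0.775 in
P − Ia = 1.680 − 0.775 = 2918/3225 ≈ 0.905 in (> 0, runoff occurs)
Q = (2918/3225)²/((2918/3225) + 500/129) = (8514724/10400625)/(15418/3225) = 4257362/24861525 in ≈ 0.171 in

Q = 4257362/24861525 in ≈ 0.171 in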